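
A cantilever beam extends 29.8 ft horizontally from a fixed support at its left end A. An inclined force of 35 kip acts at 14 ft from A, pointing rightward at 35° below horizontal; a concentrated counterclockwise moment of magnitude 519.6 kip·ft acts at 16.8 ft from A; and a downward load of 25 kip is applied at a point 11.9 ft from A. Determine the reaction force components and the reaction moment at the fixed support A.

A_x = -28.67 kip, A_y = 45.08 kip, M_A = 58.95 kip·ft

ΣF_x = 0: A_x + 35·cos35° = 0 → A_x = -28.67 kip.
ΣF_y = 0: A_y − 35·sin35° − 25 = 0 → A_y = 45.08 kip.
ΣM about A: M_A − 35·sin35°·14 + 519.6 − 25·11.9 = 0 → M_A = 58.95 kip·ft.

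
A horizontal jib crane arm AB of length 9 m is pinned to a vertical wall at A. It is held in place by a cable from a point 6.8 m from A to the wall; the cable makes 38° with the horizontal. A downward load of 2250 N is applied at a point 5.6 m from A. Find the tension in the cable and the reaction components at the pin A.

T = 3010 N, A_x = 2372 N, A_y = 397.1 N

ΣM about A: T·sin38°·6.8 − 2250·5.6 = 0 → T = 12600/(6.8·0.615661) = 3009.68 ≈ 3010 N.
ΣF_x = 0: A_x − T·cos38° = 0 → A_x = 3009.68 × 0.788011 = 2372 N.
ΣF_y = 0: A_y + T·sin38° − 2250 = 0 → A_y = 2250 − 3009.68 × 0.615661 = 397.1 N.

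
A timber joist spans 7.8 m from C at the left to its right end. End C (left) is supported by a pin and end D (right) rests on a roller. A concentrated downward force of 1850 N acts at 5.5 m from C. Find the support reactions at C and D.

C_x = 0, C_y = 545.5 N, D_y = 1304 N

ΣM about C: D_y·7.8 − 1850·5.5 = 0 → D_y = 10175/7.8 = 1304.49 ≈ 1304 N.
ΣF_y = 0: C_y + 1304.49 − 1850 = 0 → C_y = 545.5 N.
ΣF_x = 0: no horizontal applied forces, so C_x = 0.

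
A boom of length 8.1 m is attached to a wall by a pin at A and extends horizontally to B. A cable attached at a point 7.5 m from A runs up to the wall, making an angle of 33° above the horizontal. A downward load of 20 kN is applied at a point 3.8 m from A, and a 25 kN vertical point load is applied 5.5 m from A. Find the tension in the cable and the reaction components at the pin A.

ΣM about A: T·sin33°·7.5 − 20·3.8 − 25·5.5 = 0 → T = 213.5/(7.5·0.544639) = 52.267 ≈ 52.27 kN.
ΣF_x = 0: A_x − T·cos33° = 0 → A_x = 52.267 × 0.838671 = 43.83 kN.
ΣF_y = 0: A_y + T·sin33° − 20 − 25 = 0 → A_y = 45 − 52.267 × 0.544639 = 16.53 kN.

T = 52.27 kN, A_x = 43.83 kN, A_y = 16.53 kN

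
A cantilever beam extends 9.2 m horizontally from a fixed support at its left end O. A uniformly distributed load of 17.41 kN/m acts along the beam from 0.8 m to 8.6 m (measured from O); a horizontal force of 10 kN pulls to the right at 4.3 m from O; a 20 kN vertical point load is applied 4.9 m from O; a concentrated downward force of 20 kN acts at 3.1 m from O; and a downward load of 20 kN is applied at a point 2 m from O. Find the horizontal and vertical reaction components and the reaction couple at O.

O_x = -10.00 kN, O_y = 195.8 kN, M_O = 838.3 kN·m

Resultant of the distributed load: 17.41 × 7.8 = 135.798 kN at 4.7 m from O.
ΣF_x = 0: O_x + 10 = 0 → O_x = -10.00 kN.
ΣF_y = 0: O_y − 17.41·7.8 − 20 − 20 − 20 = 0 → O_y = 195.8 kN.
ΣM about O: M_O − (17.41·7.8)·4.7 − 20·4.9 − 20·3.1 − 20·2 = 0 → M_O = 838.3 kN·m.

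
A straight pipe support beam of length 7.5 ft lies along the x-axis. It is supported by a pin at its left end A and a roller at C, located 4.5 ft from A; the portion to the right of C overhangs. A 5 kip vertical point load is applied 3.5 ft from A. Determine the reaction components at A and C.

A_x = 0, A_y = 1.111 kip, C_y = 3.889 kip

ΣM about A: C_y·4.5 − 5·3.5 = 0 → C_y = 17.5/4.5 = 3.88889 ≈ 3.889 kip.
ΣF_y = 0: A_y + 3.88889 − 5 = 0 → A_y = 1.111 kip.
ΣF_x = 0: no horizontal applied forces, so A_x = 0.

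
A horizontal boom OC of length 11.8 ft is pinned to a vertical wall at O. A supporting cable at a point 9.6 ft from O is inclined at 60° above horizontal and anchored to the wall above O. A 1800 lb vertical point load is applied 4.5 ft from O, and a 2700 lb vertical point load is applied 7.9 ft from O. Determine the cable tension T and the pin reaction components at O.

ΣM about O: T·sin60°·9.6 − 1800·4.5 − 2700·7.9 = 0 → T = 29430/(9.6·0.866025) = 3539.88 ≈ 3540 lb.
ΣF_x = 0: O_x − T·cos60° = 0 → O_x = 3539.88 × 0.5 = 1770 lb.
ΣF_y = 0: O_y + T·sin60° − 1800 − 2700 = 0 → O_y = 4500 − 3539.88 × 0.866025 = 1434 lb.

T = 3540 lb, O_x = 1770 lb, O_y = 1434 lb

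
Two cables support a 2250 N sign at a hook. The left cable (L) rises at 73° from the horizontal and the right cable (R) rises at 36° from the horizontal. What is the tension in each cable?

ΣF_x = 0: −T_L·cos73° + T_R·cos36° = 0 → T_R = 0.361391·T_L.
ΣF_y = 0: T_L·sin73° + T_R·sin36° = 2250.
Substitute: T_L·(0.956305 + 0.361391·0.587785) = 2250 → T_L = 1925.17 ≈ 1925 N.
Then T_R = 0.361391 × 1925.17 = 695.7 N.

T_L = 1925 N, T_R = 695.7 N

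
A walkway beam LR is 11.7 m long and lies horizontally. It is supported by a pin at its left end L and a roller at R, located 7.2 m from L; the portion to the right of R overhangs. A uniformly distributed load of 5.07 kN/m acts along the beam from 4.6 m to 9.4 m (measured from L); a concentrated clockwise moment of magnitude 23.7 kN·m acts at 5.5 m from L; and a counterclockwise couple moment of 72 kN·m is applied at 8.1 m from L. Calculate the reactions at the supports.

Resultant of the distributed load: 5.07 × 4.8 = 24.336 kN at 7 m from L.
ΣM about L: R_y·7.2 − (5.07·4.8)·7 − 23.7 + 72 = 0 → R_y = 122.052/7.2 = 16.9517 ≈ 16.95 kN.
ΣF_y = 0: L_y + 16.9517 − 5.07·4.8 = 0 → L_y = 7.384 kN.
ΣF_x = 0: no horizontal applied forces, so L_x = 0.

L_x = 0, L_y = 7.384 kN, R_y = 16.95 kN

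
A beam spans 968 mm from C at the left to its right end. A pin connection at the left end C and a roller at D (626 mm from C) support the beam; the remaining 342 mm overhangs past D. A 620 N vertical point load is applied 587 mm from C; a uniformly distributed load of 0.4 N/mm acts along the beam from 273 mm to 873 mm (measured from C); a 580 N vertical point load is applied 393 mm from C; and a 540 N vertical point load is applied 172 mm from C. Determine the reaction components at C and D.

Resultant of the distributed load: 0.4 × 600 = 240 N at 573 mm from C.
ΣM about C: D_y·626 − 620·587 − (0.4·600)·573 − 580·393 − 540·172 = 0 → D_y = 822280/626 = 1313.55 ≈ 1314 N.
ΣF_y = 0: C_y + 1313.55 − 620 − 0.4·600 − 580 − 540 = 0 → C_y = 666.5 N.
ΣF_x = 0: no horizontal applied forces, so C_x = 0.

C_x = 0, C_y = 666.5 N, D_y = 1314 N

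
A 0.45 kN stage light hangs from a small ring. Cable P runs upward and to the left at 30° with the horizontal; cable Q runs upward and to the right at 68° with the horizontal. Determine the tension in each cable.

ΣF_x = 0: −T_P·cos30° + T_Q·cos68° = 0 → T_Q = 2.31183·T_P.
ΣF_y = 0: T_P·sin30° + T_Q·sin68° = 0.45.
Substitute: T_P·(0.5 + 2.31183·0.927184) = 0.45 → T_P = 0.170229 ≈ 0.1702 kN.
Then T_Q = 2.31183 × 0.170229 = 0.3935 kN.

T_P = 0.1702 kN, T_Q = 0.3935 kN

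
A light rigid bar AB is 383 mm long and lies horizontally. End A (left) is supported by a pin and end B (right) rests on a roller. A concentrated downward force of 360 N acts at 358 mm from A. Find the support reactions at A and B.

Moments about A: B_y·383 − 360·358 = 0 → B_y = 128880/383 = 336.501 ≈ 336.5 N.
ΣF_y = 0: A_y + 336.501 − 360 = 0 → A_y = 23.50 N.
ΣF_x = 0: no horizontal applied forces, so A_x = 0.

A_x = 0, A_y = 23.50 N, B_y = 336.5 N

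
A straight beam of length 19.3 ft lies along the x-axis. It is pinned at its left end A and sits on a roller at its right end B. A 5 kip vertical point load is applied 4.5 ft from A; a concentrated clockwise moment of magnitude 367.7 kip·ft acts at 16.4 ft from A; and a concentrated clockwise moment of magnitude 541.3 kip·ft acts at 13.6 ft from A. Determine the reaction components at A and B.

A_x = 0, A_y = -43.26 kip, B_y = 48.26 kip

Taking moments about A: B_y·19.3 − 5·4.5 − 367.7 − 541.3 = 0 → B_y = 931.5/19.3 = 48.2642 ≈ 48.26 kip.
ΣF_y = 0: A_y + 48.2642 − 5 = 0 → A_y = -43.26 kip.
ΣF_x = 0: no horizontal applied forces, so A_x = 0.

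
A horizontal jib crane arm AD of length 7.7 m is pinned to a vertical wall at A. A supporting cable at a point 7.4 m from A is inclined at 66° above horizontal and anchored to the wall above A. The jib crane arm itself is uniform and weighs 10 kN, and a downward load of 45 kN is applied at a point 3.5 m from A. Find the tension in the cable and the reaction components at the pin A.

ΣM about A: T·sin66°·7.4 − 10·3.85 − 45·3.5 = 0 → T = 196/(7.4·0.913545) = 28.9931 ≈ 28.99 kN.
ΣF_x = 0: A_x − T·cos66° = 0 → A_x = 28.9931 × 0.406737 = 11.79 kN.
ΣF_y = 0: A_y + T·sin66° − 10 − 45 = 0 → A_y = 55 − 28.9931 × 0.913545 = 28.51 kN.

T = 28.99 kN, A_x = 11.79 kN, A_y = 28.51 kN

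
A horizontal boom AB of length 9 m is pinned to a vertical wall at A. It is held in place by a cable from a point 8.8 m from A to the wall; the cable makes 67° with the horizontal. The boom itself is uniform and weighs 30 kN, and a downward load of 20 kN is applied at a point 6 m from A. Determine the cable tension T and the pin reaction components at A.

ΣM about A: T·sin67°·8.8 − 30·4.5 − 20·6 = 0 → T = 255/(8.8·0.920505) = 31.4798 ≈ 31.48 kN.
ΣF_x = 0: A_x − T·cos67° = 0 → A_x = 31.4798 × 0.390731 = 12.30 kN.
ΣF_y = 0: A_y + T·sin67° − 30 − 20 = 0 → A_y = 50 − 31.4798 × 0.920505 = 21.02 kN.

T = 31.48 kN, A_x = 12.30 kN, A_y = 21.02 kN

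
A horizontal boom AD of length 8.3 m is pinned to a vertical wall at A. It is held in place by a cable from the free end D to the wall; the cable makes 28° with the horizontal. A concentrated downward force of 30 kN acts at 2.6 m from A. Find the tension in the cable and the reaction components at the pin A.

ΣM about A: T·sin28°·8.3 − 30·2.6 = 0 → T = 78/(8.3·0.469472) = 20.0174 ≈ 20.02 kN.
ΣF_x = 0: A_x − T·cos28° = 0 → A_x = 20.0174 × 0.882948 = 17.67 kN.
ΣF_y = 0: A_y + T·sin28° − 30 = 0 → A_y = 30 − 20.0174 × 0.469472 = 20.60 kN.

T = 20.02 kN, A_x = 17.67 kN, A_y = 20.60 kN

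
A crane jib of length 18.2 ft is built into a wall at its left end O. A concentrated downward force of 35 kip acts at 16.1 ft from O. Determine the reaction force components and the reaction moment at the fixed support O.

O_x = 0, O_y = 35.00 kip, M_O = 563.5 kip·ft

ΣF_x = 0: O_x = 0.
ΣF_y = 0: O_y − 35 = 0 → O_y = 35.00 kip.
ΣM about O: M_O − 35·16.1 = 0 → M_O = 563.5 kip·ft.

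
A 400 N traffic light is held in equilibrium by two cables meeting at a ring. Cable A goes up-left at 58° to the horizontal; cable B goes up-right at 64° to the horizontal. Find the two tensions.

ΣF_x = 0: −T_A·cos58° + T_B·cos64° = 0 → T_B = 1.20884·T_A.
ΣF_y = 0: T_A·sin58° + T_B·sin64° = 400.
Substitute: T_A·(0.848048 + 1.20884·0.898794) = 400 → T_A = 206.767 ≈ 206.8 N.
Then T_B = 1.20884 × 206.767 = 249.9 N.

T_A = 206.8 N, T_B = 249.9 N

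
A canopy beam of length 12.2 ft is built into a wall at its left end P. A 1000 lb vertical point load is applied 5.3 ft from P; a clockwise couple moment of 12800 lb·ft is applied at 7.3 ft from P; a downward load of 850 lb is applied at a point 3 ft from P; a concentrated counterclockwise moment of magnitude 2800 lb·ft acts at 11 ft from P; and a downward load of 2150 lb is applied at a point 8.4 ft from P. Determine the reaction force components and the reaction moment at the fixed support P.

ΣF_x = 0: P_x = 0.
ΣF_y = 0: P_y − 1000 − 850 − 2150 = 0 → P_y = 4000 lb.
ΣM about P: M_P − 1000·5.3 − 12800 − 850·3 + 2800 − 2150·8.4 = 0 → M_P = 35910 lb·ft.

P_x = 0, P_y = 4000 lb, M_P = 35910 lb·ft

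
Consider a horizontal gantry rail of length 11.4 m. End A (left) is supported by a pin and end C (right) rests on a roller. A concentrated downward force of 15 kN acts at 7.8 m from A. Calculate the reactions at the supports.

Moments about A: C_y·11.4 − 15·7.8 = 0 → C_y = 117/11.4 = 10.2632 ≈ 10.26 kN.
ΣF_y = 0: A_y + 10.2632 − 15 = 0 → A_y = 4.737 kN.
ΣF_x = 0: no horizontal applied forces, so A_x = 0.

A_x = 0, A_y = 4.737 kN, C_y = 10.26 kN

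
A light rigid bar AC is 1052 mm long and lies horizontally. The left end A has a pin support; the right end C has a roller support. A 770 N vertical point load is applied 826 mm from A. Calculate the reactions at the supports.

A_x = 0, A_y = 165.4 N, C_y = 604.6 N

Taking moments about A: C_y·1052 − 770·826 = 0 → C_y = 636020/1052 = 604.582 ≈ 604.6 N.
ΣF_y = 0: A_y + 604.582 − 770 = 0 → A_y = 165.4 N.
ΣF_x = 0: no horizontal applied forces, so A_x = 0.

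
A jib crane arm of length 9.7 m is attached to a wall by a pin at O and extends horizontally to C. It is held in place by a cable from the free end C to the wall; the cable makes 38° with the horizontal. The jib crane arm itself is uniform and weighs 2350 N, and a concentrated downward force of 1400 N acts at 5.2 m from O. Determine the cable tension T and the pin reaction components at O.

T = 3128 N, O_x = 2465 N, O_y = 1824 N

ΣM about O: T·sin38°·9.7 − 2350·4.85 − 1400·5.2 = 0 → T = 18677.5/(9.7·0.615661) = 3127.56 ≈ 3128 N.
ΣF_x = 0: O_x − T·cos38° = 0 → O_x = 3127.56 × 0.788011 = 2465 N.
ΣF_y = 0: O_y + T·sin38° − 2350 − 1400 = 0 → O_y = 3750 − 3127.56 × 0.615661 = 1824 N.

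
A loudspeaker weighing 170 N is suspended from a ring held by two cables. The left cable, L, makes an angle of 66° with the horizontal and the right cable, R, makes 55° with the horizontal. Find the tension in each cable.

ΣF_x = 0: −T_L·cos66° + T_R·cos55° = 0 → T_R = 0.709124·T_L.
ΣF_y = 0: T_L·sin66° + T_R·sin55° = 170.
Substitute: T_L·(0.913545 + 0.709124·0.819152) = 170 → T_L = 113.756 ≈ 113.8 N.
Then T_R = 0.709124 × 113.756 = 80.67 N.

T_L = 113.8 N, T_R = 80.67 N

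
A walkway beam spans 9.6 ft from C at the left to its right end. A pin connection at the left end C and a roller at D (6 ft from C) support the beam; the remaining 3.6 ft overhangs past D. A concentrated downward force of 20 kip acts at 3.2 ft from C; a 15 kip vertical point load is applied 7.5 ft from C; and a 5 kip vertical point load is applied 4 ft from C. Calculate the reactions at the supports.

C_x = 0, C_y = 7.250 kip, D_y = 32.75 kip

ΣM about C: D_y·6 − 20·3.2 − 15·7.5 − 5·4 = 0 → D_y = 196.5/6 = 32.75 kip.
ΣF_y = 0: C_y + 32.75 − 20 − 15 − 5 = 0 → C_y = 7.250 kip.
ΣF_x = 0: no horizontal applied forces, so C_x = 0.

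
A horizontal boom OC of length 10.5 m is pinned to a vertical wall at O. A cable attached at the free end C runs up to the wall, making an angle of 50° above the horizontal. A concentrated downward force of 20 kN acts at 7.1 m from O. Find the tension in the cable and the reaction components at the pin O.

T = 17.65 kN, O_x = 11.35 kN, O_y = 6.476 kN

ΣM about O: T·sin50°·10.5 − 20·7.1 = 0 → T = 142/(10.5·0.766044) = 17.6541 ≈ 17.65 kN.
ΣF_x = 0: O_x − T·cos50° = 0 → O_x = 17.6541 × 0.642788 = 11.35 kN.
ΣF_y = 0: O_y + T·sin50° − 20 = 0 → O_y = 20 − 17.6541 × 0.766044 = 6.476 kN.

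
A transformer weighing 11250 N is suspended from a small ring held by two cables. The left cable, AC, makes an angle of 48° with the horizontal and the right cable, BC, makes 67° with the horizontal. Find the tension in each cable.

T_AC = 4850 N, T_BC = 8306 N

ΣF_x = 0: −T_AC·cos48° + T_BC·cos67° = 0 → T_BC = 1.71251·T_AC.
ΣF_y = 0: T_AC·sin48° + T_BC·sin67° = 11250.
Substitute: T_AC·(0.743145 + 1.71251·0.920505) = 11250 → T_AC = 4850.14 ≈ 4850 N.
Then T_BC = 1.71251 × 4850.14 = 8306 N.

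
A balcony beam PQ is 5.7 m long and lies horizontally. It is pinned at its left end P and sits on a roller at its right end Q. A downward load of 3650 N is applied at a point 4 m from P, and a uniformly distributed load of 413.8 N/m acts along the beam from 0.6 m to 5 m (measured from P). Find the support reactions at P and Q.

P_x = 0, P_y = 2015 N, Q_y = 3456 N

Resultant of the distributed load: 413.8 × 4.4 = 1820.72 N at 2.8 m from P.
Moments about P: Q_y·5.7 − 3650·4 − (413.8·4.4)·2.8 = 0 → Q_y = 19698.016/5.7 = 3455.79 ≈ 3456 N.
ΣF_y = 0: P_y + 3455.79 − 3650 − 413.8·4.4 = 0 → P_y = 2015 N.
ΣF_x = 0: no horizontal applied forces, so P_x = 0.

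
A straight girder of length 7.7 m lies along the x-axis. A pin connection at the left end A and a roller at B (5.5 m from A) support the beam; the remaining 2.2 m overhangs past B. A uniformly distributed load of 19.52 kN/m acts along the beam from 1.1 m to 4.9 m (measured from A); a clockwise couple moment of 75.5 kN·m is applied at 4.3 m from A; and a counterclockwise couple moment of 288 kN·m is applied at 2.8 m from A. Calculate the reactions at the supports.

Resultant of the distributed load: 19.52 × 3.8 = 74.176 kN at 3 m from A.
Moments about A: B_y·5.5 − (19.52·3.8)·3 − 75.5 + 288 = 0 → B_y = 10.028/5.5 = 1.82327 ≈ 1.823 kN.
ΣF_y = 0: A_y + 1.82327 − 19.52·3.8 = 0 → A_y = 72.35 kN.
ΣF_x = 0: no horizontal applied forces, so A_x = 0.

A_x = 0, A_y = 72.35 kN, B_y = 1.823 kN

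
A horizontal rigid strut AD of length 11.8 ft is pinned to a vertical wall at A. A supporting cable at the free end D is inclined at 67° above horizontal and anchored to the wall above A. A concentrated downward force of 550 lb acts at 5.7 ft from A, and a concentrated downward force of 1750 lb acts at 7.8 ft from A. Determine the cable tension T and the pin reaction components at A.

ΣM about A: T·sin67°·11.8 − 550·5.7 − 1750·7.8 = 0 → T = 16785/(11.8·0.920505) = 1545.3 ≈ 1545 lb.
ΣF_x = 0: A_x − T·cos67° = 0 → A_x = 1545.3 × 0.390731 = 603.8 lb.
ΣF_y = 0: A_y + T·sin67° − 550 − 1750 = 0 → A_y = 2300 − 1545.3 × 0.920505 = 877.5 lb.

T = 1545 lb, A_x = 603.8 lb, A_y = 877.5 lb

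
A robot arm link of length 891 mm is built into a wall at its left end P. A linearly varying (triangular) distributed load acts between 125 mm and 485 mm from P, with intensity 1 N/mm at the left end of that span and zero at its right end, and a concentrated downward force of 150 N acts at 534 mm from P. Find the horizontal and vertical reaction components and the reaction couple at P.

Resultant of the triangular load: ½ × 1 × 360 = 180 N, acting at 245 mm from P (one-third of the span from the peak).
ΣF_x = 0: P_x = 0.
ΣF_y = 0: P_y − ½·1·360 − 150 = 0 → P_y = 330.0 N.
ΣM about P: M_P − (½·1·360)·245 − 150·534 = 0 → M_P = 124200 N·mm.

P_x = 0, P_y = 330.0 N, M_P = 124200 N·mm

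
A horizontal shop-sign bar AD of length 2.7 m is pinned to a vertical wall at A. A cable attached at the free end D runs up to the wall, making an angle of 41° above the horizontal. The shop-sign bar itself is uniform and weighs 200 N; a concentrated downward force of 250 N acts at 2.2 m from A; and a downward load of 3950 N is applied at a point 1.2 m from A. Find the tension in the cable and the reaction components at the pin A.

T = 3139 N, A_x = 2369 N, A_y = 2341 N

ΣM about A: T·sin41°·2.7 − 200·1.35 − 250·2.2 − 3950·1.2 = 0 → T = 5560/(2.7·0.656059) = 3138.83 ≈ 3139 N.
ΣF_x = 0: A_x − T·cos41° = 0 → A_x = 3138.83 × 0.75471 = 2369 N.
ΣF_y = 0: A_y + T·sin41° − 200 − 250 − 3950 = 0 → A_y = 4400 − 3138.83 × 0.656059 = 2341 N.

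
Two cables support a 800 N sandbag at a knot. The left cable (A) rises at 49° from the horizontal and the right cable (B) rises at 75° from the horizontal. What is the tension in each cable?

T_A = 249.8 N, T_B = 633.1 N

ΣF_x = 0: −T_A·cos49° + T_B·cos75° = 0 → T_B = 2.53482·T_A.
ΣF_y = 0: T_A·sin49° + T_B·sin75° = 800.
Substitute: T_A·(0.75471 + 2.53482·0.965926) = 800 → T_A = 249.753 ≈ 249.8 N.
Then T_B = 2.53482 × 249.753 = 633.1 N.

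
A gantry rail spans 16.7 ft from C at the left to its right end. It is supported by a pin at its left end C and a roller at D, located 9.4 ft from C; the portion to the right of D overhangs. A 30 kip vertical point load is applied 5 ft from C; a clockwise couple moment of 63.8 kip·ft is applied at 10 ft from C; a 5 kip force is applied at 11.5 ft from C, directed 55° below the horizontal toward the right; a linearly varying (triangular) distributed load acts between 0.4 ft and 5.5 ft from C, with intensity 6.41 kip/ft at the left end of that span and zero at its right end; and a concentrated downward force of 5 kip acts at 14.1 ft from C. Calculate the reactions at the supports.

Resultant of the triangular load: ½ × 6.41 × 5.1 = 16.3455 kip, acting at 2.1 ft from C (one-third of the span from the peak).
ΣM about C: D_y·9.4 − 30·5 − 63.8 − 5·sin55°·11.5 − (½·6.41·5.1)·2.1 − 5·14.1 = 0 → D_y = 365.727/9.4 = 38.9071 ≈ 38.91 kip.
ΣF_y = 0: C_y + 38.9071 − 30 − 5·sin55° − ½·6.41·5.1 − 5 = 0 → C_y = 16.53 kip.
ΣF_x = 0: C_x + 5·cos55° = 0 → C_x = -2.868 kip.

C_x = -2.868 kip, C_y = 16.53 kip, D_y = 38.91 kip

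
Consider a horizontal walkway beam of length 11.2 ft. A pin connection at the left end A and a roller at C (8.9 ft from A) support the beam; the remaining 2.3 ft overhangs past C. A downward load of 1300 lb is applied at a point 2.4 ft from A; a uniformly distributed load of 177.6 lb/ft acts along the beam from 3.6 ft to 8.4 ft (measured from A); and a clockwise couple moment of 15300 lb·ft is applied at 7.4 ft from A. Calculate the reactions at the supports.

A_x = 0, A_y = -491.9 lb, C_y = 2644 lb

Resultant of the distributed load: 177.6 × 4.8 = 852.48 lb at 6 ft from A.
Moments about A: C_y·8.9 − 1300·2.4 − (177.6·4.8)·6 − 15300 = 0 → C_y = 23534.88/8.9 = 2644.37 ≈ 2644 lb.
ΣF_y = 0: A_y + 2644.37 − 1300 − 177.6·4.8 = 0 → A_y = -491.9 lb.
ΣF_x = 0: no horizontal applied forces, so A_x = 0.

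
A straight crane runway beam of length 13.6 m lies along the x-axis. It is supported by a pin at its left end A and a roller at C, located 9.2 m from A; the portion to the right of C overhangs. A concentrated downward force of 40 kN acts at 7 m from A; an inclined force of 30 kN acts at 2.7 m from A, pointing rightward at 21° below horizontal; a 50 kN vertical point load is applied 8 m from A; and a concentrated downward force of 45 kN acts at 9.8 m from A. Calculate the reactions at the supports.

A_x = -28.01 kN, A_y = 20.75 kN, C_y = 125.0 kN

Taking moments about A: C_y·9.2 − 40·7 − 30·sin21°·2.7 − 50·8 − 45·9.8 = 0 → C_y = 1150.03/9.2 = 125.003 ≈ 125.0 kN.
ΣF_y = 0: A_y + 125.003 − 40 − 30·sin21° − 50 − 45 = 0 → A_y = 20.75 kN.
ΣF_x = 0: A_x + 30·cos21° = 0 → A_x = -28.01 kN.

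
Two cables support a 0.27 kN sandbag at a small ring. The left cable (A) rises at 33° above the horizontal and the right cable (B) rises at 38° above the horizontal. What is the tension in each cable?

ΣF_x = 0: −T_A·cos33° + T_B·cos38° = 0 → T_B = 1.06429·T_A.
ΣF_y = 0: T_A·sin33° + T_B·sin38° = 0.27.
Substitute: T_A·(0.544639 + 1.06429·0.615661) = 0.27 → T_A = 0.225022 ≈ 0.2250 kN.
Then T_B = 1.06429 × 0.225022 = 0.2395 kN.

T_A = 0.2250 kN, T_B = 0.2395 kN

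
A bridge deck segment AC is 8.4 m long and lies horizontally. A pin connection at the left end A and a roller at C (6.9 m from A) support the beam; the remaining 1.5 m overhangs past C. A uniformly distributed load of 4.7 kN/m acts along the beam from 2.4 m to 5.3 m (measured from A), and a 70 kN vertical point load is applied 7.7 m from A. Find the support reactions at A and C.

Resultant of the distributed load: 4.7 × 2.9 = 13.63 kN at 3.85 m from A.
Taking moments about A: C_y·6.9 − (4.7·2.9)·3.85 − 70·7.7 = 0 → C_y = 591.4755/6.9 = 85.7211 ≈ 85.72 kN.
ΣF_y = 0: A_y + 85.7211 − 4.7·2.9 − 70 = 0 → A_y = -2.091 kN.
ΣF_x = 0: no horizontal applied forces, so A_x = 0.

A_x = 0, A_y = -2.091 kN, C_y = 85.72 kN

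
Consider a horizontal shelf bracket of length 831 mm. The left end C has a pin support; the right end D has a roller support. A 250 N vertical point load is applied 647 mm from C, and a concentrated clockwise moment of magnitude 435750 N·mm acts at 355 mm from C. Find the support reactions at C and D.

Taking moments about C: D_y·831 − 250·647 − 435750 = 0 → D_y = 597500/831 = 719.013 ≈ 719.0 N.
ΣF_y = 0: C_y + 719.013 − 250 = 0 → C_y = -469.0 N.
ΣF_x = 0: no horizontal applied forces, so C_x = 0.

C_x = 0, C_y = -469.0 N, D_y = 719.0 N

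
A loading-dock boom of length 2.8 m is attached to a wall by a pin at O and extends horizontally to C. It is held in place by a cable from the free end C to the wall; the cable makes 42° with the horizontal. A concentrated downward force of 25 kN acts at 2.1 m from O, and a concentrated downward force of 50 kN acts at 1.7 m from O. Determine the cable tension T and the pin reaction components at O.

T = 73.39 kN, O_x = 54.54 kN, O_y = 25.89 kN

ΣM about O: T·sin42°·2.8 − 25·2.1 − 50·1.7 = 0 → T = 137.5/(2.8·0.669131) = 73.3894 ≈ 73.39 kN.
ΣF_x = 0: O_x − T·cos42° = 0 → O_x = 73.3894 × 0.743145 = 54.54 kN.
ΣF_y = 0: O_y + T·sin42° − 25 − 50 = 0 → O_y = 75 − 73.3894 × 0.669131 = 25.89 kN.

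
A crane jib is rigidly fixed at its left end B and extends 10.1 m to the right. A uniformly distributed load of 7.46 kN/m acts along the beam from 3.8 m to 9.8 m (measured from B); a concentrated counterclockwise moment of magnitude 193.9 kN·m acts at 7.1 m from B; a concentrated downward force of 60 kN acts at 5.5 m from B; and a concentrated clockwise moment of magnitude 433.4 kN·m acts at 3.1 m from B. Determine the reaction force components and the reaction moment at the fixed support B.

Resultant of the distributed load: 7.46 × 6 = 44.76 kN at 6.8 m from B.
ΣF_x = 0: B_x = 0.
ΣF_y = 0: B_y − 7.46·6 − 60 = 0 → B_y = 104.8 kN.
ΣM about B: M_B − (7.46·6)·6.8 + 193.9 − 60·5.5 − 433.4 = 0 → M_B = 873.9 kN·m.

B_x = 0, B_y = 104.8 kN, M_B = 873.9 kN·m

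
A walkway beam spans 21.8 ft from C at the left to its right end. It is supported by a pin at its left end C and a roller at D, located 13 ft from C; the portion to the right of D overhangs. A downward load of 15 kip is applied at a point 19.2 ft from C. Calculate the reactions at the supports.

ΣM about C: D_y·13 − 15·19.2 = 0 → D_y = 288/13 = 22.1538 ≈ 22.15 kip.
ΣF_y = 0: C_y + 22.1538 − 15 = 0 → C_y = -7.154 kip.
ΣF_x = 0: no horizontal applied forces, so C_x = 0.

C_x = 0, C_y = -7.154 kip, D_y = 22.15 kip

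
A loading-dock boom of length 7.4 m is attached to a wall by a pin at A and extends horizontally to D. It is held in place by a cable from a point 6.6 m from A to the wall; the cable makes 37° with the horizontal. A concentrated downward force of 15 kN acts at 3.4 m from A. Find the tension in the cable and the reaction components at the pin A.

ΣM about A: T·sin37°·6.6 − 15·3.4 = 0 → T = 51/(6.6·0.601815) = 12.8399 ≈ 12.84 kN.
ΣF_x = 0: A_x − T·cos37° = 0 → A_x = 12.8399 × 0.798636 = 10.25 kN.
ΣF_y = 0: A_y + T·sin37° − 15 = 0 → A_y = 15 − 12.8399 × 0.601815 = 7.273 kN.

T = 12.84 kN, A_x = 10.25 kN, A_y = 7.273 kN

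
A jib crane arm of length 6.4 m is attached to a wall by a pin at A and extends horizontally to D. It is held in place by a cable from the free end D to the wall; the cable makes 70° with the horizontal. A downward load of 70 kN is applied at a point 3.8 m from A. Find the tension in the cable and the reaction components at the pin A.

ΣM about A: T·sin70°·6.4 − 70·3.8 = 0 → T = 266/(6.4·0.939693) = 44.2299 ≈ 44.23 kN.
ΣF_x = 0: A_x − T·cos70° = 0 → A_x = 44.2299 × 0.34202 = 15.13 kN.
ΣF_y = 0: A_y + T·sin70° − 70 = 0 → A_y = 70 − 44.2299 × 0.939693 = 28.44 kN.

T = 44.23 kN, A_x = 15.13 kN, A_y = 28.44 kN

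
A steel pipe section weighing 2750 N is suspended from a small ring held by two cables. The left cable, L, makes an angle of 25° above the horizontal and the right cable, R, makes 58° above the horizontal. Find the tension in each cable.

T_L = 1468 N, T_R = 2511 N

ΣF_x = 0: −T_L·cos25° + T_R·cos58° = 0 → T_R = 1.71028·T_L.
ΣF_y = 0: T_L·sin25° + T_R·sin58° = 2750.
Substitute: T_L·(0.422618 + 1.71028·0.848048) = 2750 → T_L = 1468.22 ≈ 1468 N.
Then T_R = 1.71028 × 1468.22 = 2511 N.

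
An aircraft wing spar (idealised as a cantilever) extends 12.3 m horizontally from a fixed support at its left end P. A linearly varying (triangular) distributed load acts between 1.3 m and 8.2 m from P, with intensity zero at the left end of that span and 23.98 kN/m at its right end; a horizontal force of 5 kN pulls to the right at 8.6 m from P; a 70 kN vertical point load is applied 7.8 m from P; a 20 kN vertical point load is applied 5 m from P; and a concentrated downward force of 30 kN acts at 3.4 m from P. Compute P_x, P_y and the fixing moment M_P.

P_x = -5.000 kN, P_y = 202.7 kN, M_P = 1236 kN·m

Resultant of the triangular load: ½ × 23.98 × 6.9 = 82.731 kN, acting at 5.9 m from P (one-third of the span from the peak).
ΣF_x = 0: P_x + 5 = 0 → P_x = -5.000 kN.
ΣF_y = 0: P_y − ½·23.98·6.9 − 70 − 20 − 30 = 0 → P_y = 202.7 kN.
ΣM about P: M_P − (½·23.98·6.9)·5.9 − 70·7.8 − 20·5 − 30·3.4 = 0 → M_P = 1236 kN·m.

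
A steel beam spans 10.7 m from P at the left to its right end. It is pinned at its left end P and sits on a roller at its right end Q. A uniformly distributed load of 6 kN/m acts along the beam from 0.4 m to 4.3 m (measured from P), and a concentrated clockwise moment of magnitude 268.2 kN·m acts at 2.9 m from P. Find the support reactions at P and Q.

P_x = 0, P_y = -6.805 kN, Q_y = 30.20 kN

Resultant of the distributed load: 6 × 3.9 = 23.4 kN at 2.35 m from P.
Taking moments about P: Q_y·10.7 − (6·3.9)·2.35 − 268.2 = 0 → Q_y = 323.19/10.7 = 30.2047 ≈ 30.20 kN.
ΣF_y = 0: P_y + 30.2047 − 6·3.9 = 0 → P_y = -6.805 kN.
ΣF_x = 0: no horizontal applied forces, so P_x = 0.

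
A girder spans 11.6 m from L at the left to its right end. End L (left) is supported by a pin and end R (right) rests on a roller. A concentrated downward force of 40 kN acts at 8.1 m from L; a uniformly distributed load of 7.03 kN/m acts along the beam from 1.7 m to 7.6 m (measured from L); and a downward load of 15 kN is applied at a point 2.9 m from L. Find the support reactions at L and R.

L_x = 0, L_y = 48.17 kN, R_y = 48.31 kN

Resultant of the distributed load: 7.03 × 5.9 = 41.477 kN at 4.65 m from L.
Moments about L: R_y·11.6 − 40·8.1 − (7.03·5.9)·4.65 − 15·2.9 = 0 → R_y = 560.36805/11.6 = 48.3076 ≈ 48.31 kN.
ΣF_y = 0: L_y + 48.3076 − 40 − 7.03·5.9 − 15 = 0 → L_y = 48.17 kN.
ΣF_x = 0: no horizontal applied forces, so L_x = 0.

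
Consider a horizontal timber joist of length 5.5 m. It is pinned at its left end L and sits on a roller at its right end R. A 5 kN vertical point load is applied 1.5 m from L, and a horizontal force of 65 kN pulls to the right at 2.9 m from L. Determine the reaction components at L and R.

L_x = -65.00 kN, L_y = 3.636 kN, R_y = 1.364 kN

Taking moments about L: R_y·5.5 − 5·1.5 = 0 → R_y = 7.5/5.5 = 1.36364 ≈ 1.364 kN.
ΣF_y = 0: L_y + 1.36364 − 5 = 0 → L_y = 3.636 kN.
ΣF_x = 0: L_x + 65 = 0 → L_x = -65.00 kN.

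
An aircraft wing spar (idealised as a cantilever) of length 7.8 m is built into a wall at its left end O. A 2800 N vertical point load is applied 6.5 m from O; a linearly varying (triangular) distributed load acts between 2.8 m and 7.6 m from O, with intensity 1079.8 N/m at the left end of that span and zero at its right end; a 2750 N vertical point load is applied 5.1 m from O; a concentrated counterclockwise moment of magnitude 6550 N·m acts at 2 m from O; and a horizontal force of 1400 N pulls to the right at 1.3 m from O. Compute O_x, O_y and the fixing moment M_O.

O_x = -1400 N, O_y = 8142 N, M_O = 37080 N·m

Resultant of the triangular load: ½ × 1079.8 × 4.8 = 2591.52 N, acting at 4.4 m from O (one-third of the span from the peak).
ΣF_x = 0: O_x + 1400 = 0 → O_x = -1400 N.
ΣF_y = 0: O_y − 2800 − ½·1079.8·4.8 − 2750 = 0 → O_y = 8142 N.
ΣM about O: M_O − 2800·6.5 − (½·1079.8·4.8)·4.4 − 2750·5.1 + 6550 = 0 → M_O = 37080 N·m.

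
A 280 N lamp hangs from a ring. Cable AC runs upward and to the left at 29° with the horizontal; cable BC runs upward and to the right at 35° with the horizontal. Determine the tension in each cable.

ΣF_x = 0: −T_AC·cos29° + T_BC·cos35° = 0 → T_BC = 1.06771·T_AC.
ΣF_y = 0: T_AC·sin29° + T_BC·sin35° = 280.
Substitute: T_AC·(0.48481 + 1.06771·0.573576) = 280 → T_AC = 255.19 ≈ 255.2 N.
Then T_BC = 1.06771 × 255.19 = 272.5 N.

T_AC = 255.2 N, T_BC = 272.5 N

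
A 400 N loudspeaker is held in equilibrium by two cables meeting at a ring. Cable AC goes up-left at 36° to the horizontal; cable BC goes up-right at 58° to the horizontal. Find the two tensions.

ΣF_x = 0: −T_AC·cos36° + T_BC·cos58° = 0 → T_BC = 1.52668·T_AC.
ΣF_y = 0: T_AC·sin36° + T_BC·sin58° = 400.
Substitute: T_AC·(0.587785 + 1.52668·0.848048) = 400 → T_AC = 212.485 ≈ 212.5 N.
Then T_BC = 1.52668 × 212.485 = 324.4 N.

T_AC = 212.5 N, T_BC = 324.4 N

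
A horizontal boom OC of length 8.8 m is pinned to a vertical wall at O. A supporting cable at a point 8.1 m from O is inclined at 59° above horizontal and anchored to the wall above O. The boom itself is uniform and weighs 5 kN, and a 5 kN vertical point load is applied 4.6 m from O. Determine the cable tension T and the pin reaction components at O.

ΣM about O: T·sin59°·8.1 − 5·4.4 − 5·4.6 = 0 → T = 45/(8.1·0.857167) = 6.4813 ≈ 6.481 kN.
ΣF_x = 0: O_x − T·cos59° = 0 → O_x = 6.4813 × 0.515038 = 3.338 kN.
ΣF_y = 0: O_y + T·sin59° − 5 − 5 = 0 → O_y = 10 − 6.4813 × 0.857167 = 4.444 kN.

T = 6.481 kN, O_x = 3.338 kN, O_y = 4.444 kN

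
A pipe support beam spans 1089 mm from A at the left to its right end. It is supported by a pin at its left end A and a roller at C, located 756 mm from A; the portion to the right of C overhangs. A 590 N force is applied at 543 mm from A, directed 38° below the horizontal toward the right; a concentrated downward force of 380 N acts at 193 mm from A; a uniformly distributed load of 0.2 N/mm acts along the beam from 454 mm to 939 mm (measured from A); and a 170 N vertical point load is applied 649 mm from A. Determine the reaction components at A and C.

A_x = -464.9 N, A_y = 417.0 N, C_y = 593.2 N

Resultant of the distributed load: 0.2 × 485 = 97 N at 696.5 mm from A.
Moments about A: C_y·756 − 590·sin38°·543 − 380·193 − (0.2·485)·696.5 − 170·649 = 0 → C_y = 448470/756 = 593.214 ≈ 593.2 N.
ΣF_y = 0: A_y + 593.214 − 590·sin38° − 380 − 0.2·485 − 170 = 0 → A_y = 417.0 N.
ΣF_x = 0: A_x + 590·cos38° = 0 → A_x = -464.9 N.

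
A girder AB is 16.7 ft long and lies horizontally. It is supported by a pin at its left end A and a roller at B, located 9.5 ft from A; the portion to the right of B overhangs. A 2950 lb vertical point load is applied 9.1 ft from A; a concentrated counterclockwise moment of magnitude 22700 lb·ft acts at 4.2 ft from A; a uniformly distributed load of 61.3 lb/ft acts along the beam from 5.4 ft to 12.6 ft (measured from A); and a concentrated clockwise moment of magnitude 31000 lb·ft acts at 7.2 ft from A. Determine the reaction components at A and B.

A_x = 0, A_y = -726.2 lb, B_y = 4118 lb

Resultant of the distributed load: 61.3 × 7.2 = 441.36 lb at 9 ft from A.
ΣM about A: B_y·9.5 − 2950·9.1 + 22700 − (61.3·7.2)·9 − 31000 = 0 → B_y = 39117.24/9.5 = 4117.6 ≈ 4118 lb.
ΣF_y = 0: A_y + 4117.6 − 2950 − 61.3·7.2 = 0 → A_y = -726.2 lb.
ΣF_x = 0: no horizontal applied forces, so A_x = 0.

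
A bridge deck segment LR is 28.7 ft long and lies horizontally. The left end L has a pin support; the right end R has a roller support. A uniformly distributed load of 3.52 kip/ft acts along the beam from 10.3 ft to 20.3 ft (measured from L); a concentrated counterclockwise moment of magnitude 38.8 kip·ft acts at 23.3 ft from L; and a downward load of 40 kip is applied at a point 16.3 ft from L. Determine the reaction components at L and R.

L_x = 0, L_y = 35.07 kip, R_y = 40.13 kip

Resultant of the distributed load: 3.52 × 10 = 35.2 kip at 15.3 ft from L.
Taking moments about L: R_y·28.7 − (3.52·10)·15.3 + 38.8 − 40·16.3 = 0 → R_y = 1151.76/28.7 = 40.131 ≈ 40.13 kip.
ΣF_y = 0: L_y + 40.131 − 3.52·10 − 40 = 0 → L_y = 35.07 kip.
ΣF_x = 0: no horizontal applied forces, so L_x = 0.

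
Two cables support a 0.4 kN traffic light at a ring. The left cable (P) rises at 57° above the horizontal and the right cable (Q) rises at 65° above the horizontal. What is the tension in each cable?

ΣF_x = 0: −T_P·cos57° + T_Q·cos65° = 0 → T_Q = 1.28873·T_P.
ΣF_y = 0: T_P·sin57° + T_Q·sin65° = 0.4.
Substitute: T_P·(0.838671 + 1.28873·0.906308) = 0.4 → T_P = 0.199336 ≈ 0.1993 kN.
Then T_Q = 1.28873 × 0.199336 = 0.2569 kN.

T_P = 0.1993 kN, T_Q = 0.2569 kN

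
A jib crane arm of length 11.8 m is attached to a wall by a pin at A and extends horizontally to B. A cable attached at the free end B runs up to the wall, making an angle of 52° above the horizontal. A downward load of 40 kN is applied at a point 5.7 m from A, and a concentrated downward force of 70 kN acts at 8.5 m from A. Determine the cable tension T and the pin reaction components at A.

ΣM about A: T·sin52°·11.8 − 40·5.7 − 70·8.5 = 0 → T = 823/(11.8·0.788011) = 88.5086 ≈ 88.51 kN.
ΣF_x = 0: A_x − T·cos52° = 0 → A_x = 88.5086 × 0.615661 = 54.49 kN.
ΣF_y = 0: A_y + T·sin52° − 40 − 70 = 0 → A_y = 110 − 88.5086 × 0.788011 = 40.25 kN.

T = 88.51 kN, A_x = 54.49 kN, A_y = 40.25 kN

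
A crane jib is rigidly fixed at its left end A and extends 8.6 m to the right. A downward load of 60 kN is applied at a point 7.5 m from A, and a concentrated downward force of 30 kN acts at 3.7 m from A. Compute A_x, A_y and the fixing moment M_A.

A_x = 0, A_y = 90.00 kN, M_A = 561.0 kN·m

ΣF_x = 0: A_x = 0.
ΣF_y = 0: A_y − 60 − 30 = 0 → A_y = 90.00 kN.
ΣM about A: M_A − 60·7.5 − 30·3.7 = 0 → M_A = 561.0 kN·m.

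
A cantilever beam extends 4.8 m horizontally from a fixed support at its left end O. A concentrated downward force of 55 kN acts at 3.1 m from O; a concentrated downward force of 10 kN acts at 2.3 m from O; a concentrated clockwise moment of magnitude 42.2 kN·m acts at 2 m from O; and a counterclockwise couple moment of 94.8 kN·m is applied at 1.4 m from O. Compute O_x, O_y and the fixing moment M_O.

ΣF_x = 0: O_x = 0.
ΣF_y = 0: O_y − 55 − 10 = 0 → O_y = 65.00 kN.
ΣM about O: M_O − 55·3.1 − 10·2.3 − 42.2 + 94.8 = 0 → M_O = 140.9 kN·m.

O_x = 0, O_y = 65.00 kN, M_O = 140.9 kN·m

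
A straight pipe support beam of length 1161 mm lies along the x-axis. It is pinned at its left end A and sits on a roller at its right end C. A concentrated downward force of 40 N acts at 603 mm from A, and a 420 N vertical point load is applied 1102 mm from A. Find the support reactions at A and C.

A_x = 0, A_y = 40.57 N, C_y = 419.4 N

Moments about A: C_y·1161 − 40·603 − 420·1102 = 0 → C_y = 486960/1161 = 419.432 ≈ 419.4 N.
ΣF_y = 0: A_y + 419.432 − 40 − 420 = 0 → A_y = 40.57 N.
ΣF_x = 0: no horizontal applied forces, so A_x = 0.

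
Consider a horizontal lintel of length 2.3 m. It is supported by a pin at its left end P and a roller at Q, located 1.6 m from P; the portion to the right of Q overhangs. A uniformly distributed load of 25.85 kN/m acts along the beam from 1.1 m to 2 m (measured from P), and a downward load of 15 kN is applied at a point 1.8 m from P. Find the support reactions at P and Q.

P_x = 0, P_y = -1.148 kN, Q_y = 39.41 kN

Resultant of the distributed load: 25.85 × 0.9 = 23.265 kN at 1.55 m from P.
Taking moments about P: Q_y·1.6 − (25.85·0.9)·1.55 − 15·1.8 = 0 → Q_y = 63.06075/1.6 = 39.413 ≈ 39.41 kN.
ΣF_y = 0: P_y + 39.413 − 25.85·0.9 − 15 = 0 → P_y = -1.148 kN.
ΣF_x = 0: no horizontal applied forces, so P_x = 0.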